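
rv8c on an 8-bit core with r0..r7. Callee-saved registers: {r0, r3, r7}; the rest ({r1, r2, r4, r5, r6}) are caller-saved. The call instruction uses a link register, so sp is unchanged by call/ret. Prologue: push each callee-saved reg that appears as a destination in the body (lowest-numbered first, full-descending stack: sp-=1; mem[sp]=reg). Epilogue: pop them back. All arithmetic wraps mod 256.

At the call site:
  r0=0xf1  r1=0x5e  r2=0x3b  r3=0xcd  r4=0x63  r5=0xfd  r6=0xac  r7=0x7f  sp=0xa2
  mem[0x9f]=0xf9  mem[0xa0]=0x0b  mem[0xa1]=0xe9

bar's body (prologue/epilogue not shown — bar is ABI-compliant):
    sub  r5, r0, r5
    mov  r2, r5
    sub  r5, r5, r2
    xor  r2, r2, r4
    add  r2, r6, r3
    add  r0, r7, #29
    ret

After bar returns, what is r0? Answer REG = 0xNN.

prologue: push r0 → mem[0xa1]=0xf1, sp=0xa1
body[0] sub  r5, r0, r5 → r5=0xf4
body[1] mov  r2, r5 → r2=0xf4
body[2] sub  r5, r5, r2 → r5=0x00
body[3] xor  r2, r2, r4 → r2=0x97
body[4] add  r2, r6, r3 → r2=0x79
body[5] add  r0, r7, #29 → r0=0x9c
epilogue: pop r0=0xf1, sp=0xa2
r0 is callee-saved → restored

REG = 0xf1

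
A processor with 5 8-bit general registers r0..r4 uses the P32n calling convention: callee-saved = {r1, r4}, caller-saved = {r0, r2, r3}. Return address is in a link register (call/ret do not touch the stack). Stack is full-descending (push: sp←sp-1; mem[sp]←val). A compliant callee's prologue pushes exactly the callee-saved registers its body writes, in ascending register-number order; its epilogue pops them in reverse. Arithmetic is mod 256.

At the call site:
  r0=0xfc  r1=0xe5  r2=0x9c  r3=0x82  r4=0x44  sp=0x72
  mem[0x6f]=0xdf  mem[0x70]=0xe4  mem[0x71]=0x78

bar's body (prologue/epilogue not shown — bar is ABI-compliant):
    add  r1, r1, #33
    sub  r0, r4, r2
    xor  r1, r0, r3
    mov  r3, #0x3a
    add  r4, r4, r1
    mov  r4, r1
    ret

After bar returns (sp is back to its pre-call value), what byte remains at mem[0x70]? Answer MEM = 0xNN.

prologue: push r1 → mem[0x71]=0xe5, sp=0x71
prologue: push r4 → mem[0x70]=0x44, sp=0x70
body[0] add  r1, r1, #33 → r1=0x06
body[1] sub  r0, r4, r2 → r0=0xa8
body[2] xor  r1, r0, r3 → r1=0x2a
body[3] mov  r3, #0x3a → r3=0x3a
body[4] add  r4, r4, r1 → r4=0x6e
body[5] mov  r4, r1 → r4=0x2a
epilogue: pop r4=0x44, sp=0x71
epilogue: pop r1=0xe5, sp=0x72
prologue pushed ['r1', 'r4'] at ['0x71', '0x70']

MEM = 0x44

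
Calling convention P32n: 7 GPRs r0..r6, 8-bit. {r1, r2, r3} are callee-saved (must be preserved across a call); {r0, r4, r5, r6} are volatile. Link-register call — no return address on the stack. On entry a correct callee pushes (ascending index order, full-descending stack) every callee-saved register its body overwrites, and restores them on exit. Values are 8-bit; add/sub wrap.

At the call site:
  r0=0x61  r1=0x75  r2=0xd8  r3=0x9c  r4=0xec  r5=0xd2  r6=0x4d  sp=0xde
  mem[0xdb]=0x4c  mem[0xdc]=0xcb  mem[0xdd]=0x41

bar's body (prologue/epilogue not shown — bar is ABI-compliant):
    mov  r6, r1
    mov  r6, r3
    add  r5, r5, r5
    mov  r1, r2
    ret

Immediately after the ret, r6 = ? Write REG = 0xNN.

prologue: push r1 → mem[0xdd]=0x75, sp=0xdd
body[0] mov  r6, r1 → r6=0x75
body[1] mov  r6, r3 → r6=0x9c
body[2] add  r5, r5, r5 → r5=0xa4
body[3] mov  r1, r2 → r1=0xd8
epilogue: pop r1=0x75, sp=0xde
r6 is caller-saved → body value

REG = 0x9c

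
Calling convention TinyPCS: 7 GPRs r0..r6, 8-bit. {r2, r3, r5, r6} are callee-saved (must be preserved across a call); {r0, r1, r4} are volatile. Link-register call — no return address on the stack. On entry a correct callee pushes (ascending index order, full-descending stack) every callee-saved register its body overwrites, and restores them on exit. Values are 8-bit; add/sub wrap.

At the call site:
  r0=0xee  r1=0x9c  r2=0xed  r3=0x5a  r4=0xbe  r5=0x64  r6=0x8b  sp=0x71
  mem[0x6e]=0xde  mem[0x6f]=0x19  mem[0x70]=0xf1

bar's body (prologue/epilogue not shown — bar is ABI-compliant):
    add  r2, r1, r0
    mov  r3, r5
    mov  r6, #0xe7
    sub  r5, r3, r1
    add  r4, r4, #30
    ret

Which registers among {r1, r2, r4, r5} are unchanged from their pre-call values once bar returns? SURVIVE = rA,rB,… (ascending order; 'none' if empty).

SURVIVE = r1,r2,r5

prologue: push r2 → mem[0x70]=0xed, sp=0x70
prologue: push r3 → mem[0x6f]=0x5a, sp=0x6f
prologue: push r5 → mem[0x6e]=0x64, sp=0x6e
prologue: push r6 → mem[0x6d]=0x8b, sp=0x6d
body[0] add  r2, r1, r0 → r2=0x8a
body[1] mov  r3, r5 → r3=0x64
body[2] mov  r6, #0xe7 → r6=0xe7
body[3] sub  r5, r3, r1 → r5=0xc8
body[4] add  r4, r4, #30 → r4=0xdc
epilogue: pop r6=0x8b, sp=0x6e
epilogue: pop r5=0x64, sp=0x6f
epilogue: pop r3=0x5a, sp=0x70
epilogue: pop r2=0xed, sp=0x71
r1: caller-saved, written=False
r2: callee-saved, written=True
r4: caller-saved, written=True
r5: callee-saved, written=True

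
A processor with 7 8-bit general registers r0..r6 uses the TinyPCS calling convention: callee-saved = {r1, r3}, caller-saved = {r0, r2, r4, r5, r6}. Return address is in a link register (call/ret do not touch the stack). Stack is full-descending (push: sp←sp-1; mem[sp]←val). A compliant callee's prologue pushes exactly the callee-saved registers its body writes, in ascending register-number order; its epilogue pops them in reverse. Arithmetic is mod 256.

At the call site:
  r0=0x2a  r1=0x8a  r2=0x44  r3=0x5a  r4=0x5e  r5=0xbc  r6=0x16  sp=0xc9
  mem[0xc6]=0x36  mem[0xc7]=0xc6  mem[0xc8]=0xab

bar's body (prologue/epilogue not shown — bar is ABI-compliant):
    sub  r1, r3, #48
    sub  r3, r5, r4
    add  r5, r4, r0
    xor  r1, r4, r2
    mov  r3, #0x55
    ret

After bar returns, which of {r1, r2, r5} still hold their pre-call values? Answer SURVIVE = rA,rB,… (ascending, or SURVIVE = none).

SURVIVE = r1,r2

prologue: push r1 → mem[0xc8]=0x8a, sp=0xc8
prologue: push r3 → mem[0xc7]=0x5a, sp=0xc7
body[0] sub  r1, r3, #48 → r1=0x2a
body[1] sub  r3, r5, r4 → r3=0x5e
body[2] add  r5, r4, r0 → r5=0x88
body[3] xor  r1, r4, r2 → r1=0x1a
body[4] mov  r3, #0x55 → r3=0x55
epilogue: pop r3=0x5a, sp=0xc8
epilogue: pop r1=0x8a, sp=0xc9
r1: callee-saved, written=True
r2: caller-saved, written=False
r5: caller-saved, written=True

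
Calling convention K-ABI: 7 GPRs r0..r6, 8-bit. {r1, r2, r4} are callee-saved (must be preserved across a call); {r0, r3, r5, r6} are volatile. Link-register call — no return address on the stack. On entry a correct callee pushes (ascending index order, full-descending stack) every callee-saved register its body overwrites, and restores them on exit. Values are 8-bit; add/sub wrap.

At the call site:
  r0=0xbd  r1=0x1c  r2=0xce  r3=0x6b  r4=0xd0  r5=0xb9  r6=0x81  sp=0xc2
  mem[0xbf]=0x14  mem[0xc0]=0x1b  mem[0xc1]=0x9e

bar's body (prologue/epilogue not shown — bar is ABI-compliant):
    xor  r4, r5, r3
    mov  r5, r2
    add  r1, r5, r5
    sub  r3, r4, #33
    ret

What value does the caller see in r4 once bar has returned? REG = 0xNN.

REG = 0xd0

prologue: push r1 -> mem[0xc1]=0x1c, sp=0xc1
prologue: push r4 -> mem[0xc0]=0xd0, sp=0xc0
body[0] xor  r4, r5, r3 -> r4=0xd2
body[1] mov  r5, r2 -> r5=0xce
body[2] add  r1, r5, r5 -> r1=0x9c
body[3] sub  r3, r4, #33 -> r3=0xb1
epilogue: pop r4=0xd0, sp=0xc1
epilogue: pop r1=0x1c, sp=0xc2
r4 is callee-saved -> restored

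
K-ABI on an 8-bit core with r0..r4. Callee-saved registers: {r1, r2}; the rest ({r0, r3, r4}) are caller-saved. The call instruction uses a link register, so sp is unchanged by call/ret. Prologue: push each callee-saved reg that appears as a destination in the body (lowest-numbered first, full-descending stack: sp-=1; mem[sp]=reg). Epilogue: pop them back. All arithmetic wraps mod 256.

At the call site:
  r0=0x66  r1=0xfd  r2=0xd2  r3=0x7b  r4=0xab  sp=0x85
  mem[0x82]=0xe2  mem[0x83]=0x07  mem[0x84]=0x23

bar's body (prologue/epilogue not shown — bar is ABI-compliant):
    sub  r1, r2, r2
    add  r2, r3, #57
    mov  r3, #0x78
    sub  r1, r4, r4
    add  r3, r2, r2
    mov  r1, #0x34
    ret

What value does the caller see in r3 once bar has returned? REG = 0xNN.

prologue: push r1 -> mem[0x84]=0xfd, sp=0x84
prologue: push r2 -> mem[0x83]=0xd2, sp=0x83
body[0] sub  r1, r2, r2 -> r1=0x00
body[1] add  r2, r3, #57 -> r2=0xb4
body[2] mov  r3, #0x78 -> r3=0x78
body[3] sub  r1, r4, r4 -> r1=0x00
body[4] add  r3, r2, r2 -> r3=0x68
body[5] mov  r1, #0x34 -> r1=0x34
epilogue: pop r2=0xd2, sp=0x84
epilogue: pop r1=0xfd, sp=0x85
r3 is caller-saved -> body value

REG = 0x68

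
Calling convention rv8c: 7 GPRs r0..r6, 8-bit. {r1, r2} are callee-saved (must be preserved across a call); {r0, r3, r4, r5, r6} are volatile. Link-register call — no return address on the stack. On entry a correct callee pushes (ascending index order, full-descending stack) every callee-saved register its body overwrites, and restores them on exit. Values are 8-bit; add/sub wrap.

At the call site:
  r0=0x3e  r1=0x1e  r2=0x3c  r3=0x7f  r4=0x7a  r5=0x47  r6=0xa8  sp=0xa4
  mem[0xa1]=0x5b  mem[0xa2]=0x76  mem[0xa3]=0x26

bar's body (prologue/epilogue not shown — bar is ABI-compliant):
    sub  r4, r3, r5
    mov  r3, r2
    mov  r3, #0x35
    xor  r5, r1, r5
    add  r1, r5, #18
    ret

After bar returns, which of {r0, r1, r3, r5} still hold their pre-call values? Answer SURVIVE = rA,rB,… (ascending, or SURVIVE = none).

prologue: push r1 → mem[0xa3]=0x1e, sp=0xa3
body[0] sub  r4, r3, r5 → r4=0x38
body[1] mov  r3, r2 → r3=0x3c
body[2] mov  r3, #0x35 → r3=0x35
body[3] xor  r5, r1, r5 → r5=0x59
body[4] add  r1, r5, #18 → r1=0x6b
epilogue: pop r1=0x1e, sp=0xa4
r0: caller-saved, written=False
r1: callee-saved, written=True
r3: caller-saved, written=True
r5: caller-saved, written=True

SURVIVE = r0,r1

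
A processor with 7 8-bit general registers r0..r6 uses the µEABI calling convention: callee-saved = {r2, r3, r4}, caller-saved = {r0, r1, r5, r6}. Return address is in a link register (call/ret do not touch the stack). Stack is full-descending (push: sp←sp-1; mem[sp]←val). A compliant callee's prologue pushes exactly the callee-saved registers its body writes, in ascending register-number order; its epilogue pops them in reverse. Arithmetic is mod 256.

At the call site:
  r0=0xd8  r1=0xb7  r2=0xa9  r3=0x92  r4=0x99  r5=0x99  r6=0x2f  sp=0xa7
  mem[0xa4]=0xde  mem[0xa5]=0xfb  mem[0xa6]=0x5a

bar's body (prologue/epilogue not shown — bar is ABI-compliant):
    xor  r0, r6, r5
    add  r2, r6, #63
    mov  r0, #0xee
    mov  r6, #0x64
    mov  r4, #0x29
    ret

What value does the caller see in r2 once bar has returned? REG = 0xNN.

prologue: push r2 → mem[0xa6]=0xa9, sp=0xa6
prologue: push r4 → mem[0xa5]=0x99, sp=0xa5
body[0] xor  r0, r6, r5 → r0=0xb6
body[1] add  r2, r6, #63 → r2=0x6e
body[2] mov  r0, #0xee → r0=0xee
body[3] mov  r6, #0x64 → r6=0x64
body[4] mov  r4, #0x29 → r4=0x29
epilogue: pop r4=0x99, sp=0xa6
epilogue: pop r2=0xa9, sp=0xa7
r2 is callee-saved → restored

REG = 0xa9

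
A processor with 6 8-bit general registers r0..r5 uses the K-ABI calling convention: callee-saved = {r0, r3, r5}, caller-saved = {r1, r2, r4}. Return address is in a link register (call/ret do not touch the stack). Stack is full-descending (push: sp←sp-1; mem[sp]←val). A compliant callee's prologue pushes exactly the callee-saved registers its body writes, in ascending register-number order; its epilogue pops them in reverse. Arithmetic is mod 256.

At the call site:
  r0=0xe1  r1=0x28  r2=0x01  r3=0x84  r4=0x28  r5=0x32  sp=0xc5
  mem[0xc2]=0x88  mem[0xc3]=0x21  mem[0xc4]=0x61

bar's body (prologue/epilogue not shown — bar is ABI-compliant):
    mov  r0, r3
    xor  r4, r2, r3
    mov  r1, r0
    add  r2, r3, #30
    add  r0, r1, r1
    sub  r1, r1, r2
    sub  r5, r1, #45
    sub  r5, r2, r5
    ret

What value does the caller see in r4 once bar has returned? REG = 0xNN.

REG = 0x85

prologue: push r0 → mem[0xc4]=0xe1, sp=0xc4
prologue: push r5 → mem[0xc3]=0x32, sp=0xc3
body[0] mov  r0, r3 → r0=0x84
body[1] xor  r4, r2, r3 → r4=0x85
body[2] mov  r1, r0 → r1=0x84
body[3] add  r2, r3, #30 → r2=0xa2
body[4] add  r0, r1, r1 → r0=0x08
body[5] sub  r1, r1, r2 → r1=0xe2
body[6] sub  r5, r1, #45 → r5=0xb5
body[7] sub  r5, r2, r5 → r5=0xed
epilogue: pop r5=0x32, sp=0xc4
epilogue: pop r0=0xe1, sp=0xc5
r4 is caller-saved → body value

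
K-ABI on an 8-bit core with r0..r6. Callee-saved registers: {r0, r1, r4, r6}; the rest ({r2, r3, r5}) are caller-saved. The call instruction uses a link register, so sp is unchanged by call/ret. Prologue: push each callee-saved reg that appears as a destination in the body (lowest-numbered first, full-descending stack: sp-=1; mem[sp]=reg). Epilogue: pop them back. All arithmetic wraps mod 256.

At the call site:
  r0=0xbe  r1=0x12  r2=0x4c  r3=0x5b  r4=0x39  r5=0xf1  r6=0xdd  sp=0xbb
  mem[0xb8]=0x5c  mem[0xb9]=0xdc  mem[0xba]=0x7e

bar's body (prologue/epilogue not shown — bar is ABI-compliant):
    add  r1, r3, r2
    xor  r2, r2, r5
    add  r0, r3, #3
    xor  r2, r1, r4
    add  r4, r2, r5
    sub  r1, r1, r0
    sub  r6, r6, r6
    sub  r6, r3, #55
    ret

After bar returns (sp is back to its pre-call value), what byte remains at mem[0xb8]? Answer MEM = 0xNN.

MEM = 0x39

prologue: push r0 -> mem[0xba]=0xbe, sp=0xba
prologue: push r1 -> mem[0xb9]=0x12, sp=0xb9
prologue: push r4 -> mem[0xb8]=0x39, sp=0xb8
prologue: push r6 -> mem[0xb7]=0xdd, sp=0xb7
body[0] add  r1, r3, r2 -> r1=0xa7
body[1] xor  r2, r2, r5 -> r2=0xbd
body[2] add  r0, r3, #3 -> r0=0x5e
body[3] xor  r2, r1, r4 -> r2=0x9e
body[4] add  r4, r2, r5 -> r4=0x8f
body[5] sub  r1, r1, r0 -> r1=0x49
body[6] sub  r6, r6, r6 -> r6=0x00
body[7] sub  r6, r3, #55 -> r6=0x24
epilogue: pop r6=0xdd, sp=0xb8
epilogue: pop r4=0x39, sp=0xb9
epilogue: pop r1=0x12, sp=0xba
epilogue: pop r0=0xbe, sp=0xbb
prologue pushed ['r0', 'r1', 'r4', 'r6'] at ['0xba', '0xb9', '0xb8', '0xb7']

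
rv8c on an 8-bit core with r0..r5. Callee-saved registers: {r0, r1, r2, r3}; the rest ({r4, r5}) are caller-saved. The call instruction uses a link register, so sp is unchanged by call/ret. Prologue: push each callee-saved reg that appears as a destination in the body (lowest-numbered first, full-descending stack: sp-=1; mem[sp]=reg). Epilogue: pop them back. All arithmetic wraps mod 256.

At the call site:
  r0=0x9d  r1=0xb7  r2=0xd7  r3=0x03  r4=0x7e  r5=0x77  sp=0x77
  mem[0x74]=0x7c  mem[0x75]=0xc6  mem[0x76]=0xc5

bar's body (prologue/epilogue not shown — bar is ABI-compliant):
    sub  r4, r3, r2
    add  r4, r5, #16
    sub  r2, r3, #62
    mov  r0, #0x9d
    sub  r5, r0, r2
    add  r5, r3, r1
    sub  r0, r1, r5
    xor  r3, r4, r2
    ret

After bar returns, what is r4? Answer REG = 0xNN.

prologue: push r0 → mem[0x76]=0x9d, sp=0x76
prologue: push r2 → mem[0x75]=0xd7, sp=0x75
prologue: push r3 → mem[0x74]=0x03, sp=0x74
body[0] sub  r4, r3, r2 → r4=0x2c
body[1] add  r4, r5, #16 → r4=0x87
body[2] sub  r2, r3, #62 → r2=0xc5
body[3] mov  r0, #0x9d → r0=0x9d
body[4] sub  r5, r0, r2 → r5=0xd8
body[5] add  r5, r3, r1 → r5=0xba
body[6] sub  r0, r1, r5 → r0=0xfd
body[7] xor  r3, r4, r2 → r3=0x42
epilogue: pop r3=0x03, sp=0x75
epilogue: pop r2=0xd7, sp=0x76
epilogue: pop r0=0x9d, sp=0x77
r4 is caller-saved → body value

REG = 0x87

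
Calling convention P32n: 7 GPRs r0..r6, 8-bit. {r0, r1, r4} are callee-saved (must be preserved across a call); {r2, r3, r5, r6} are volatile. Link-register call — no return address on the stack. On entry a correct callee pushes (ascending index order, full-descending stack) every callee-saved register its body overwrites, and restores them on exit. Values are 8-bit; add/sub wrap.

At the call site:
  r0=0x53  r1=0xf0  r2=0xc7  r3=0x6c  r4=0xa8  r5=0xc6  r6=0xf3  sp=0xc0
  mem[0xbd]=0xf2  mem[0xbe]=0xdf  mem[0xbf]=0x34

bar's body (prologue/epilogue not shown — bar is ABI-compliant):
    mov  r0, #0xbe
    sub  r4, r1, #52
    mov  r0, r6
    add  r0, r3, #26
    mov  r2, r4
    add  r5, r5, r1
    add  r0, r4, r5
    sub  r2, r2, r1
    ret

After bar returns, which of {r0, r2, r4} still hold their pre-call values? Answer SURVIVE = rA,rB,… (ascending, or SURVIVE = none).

SURVIVE = r0,r4

prologue: push r0 -> mem[0xbf]=0x53, sp=0xbf
prologue: push r4 -> mem[0xbe]=0xa8, sp=0xbe
body[0] mov  r0, #0xbe -> r0=0xbe
body[1] sub  r4, r1, #52 -> r4=0xbc
body[2] mov  r0, r6 -> r0=0xf3
body[3] add  r0, r3, #26 -> r0=0x86
body[4] mov  r2, r4 -> r2=0xbc
body[5] add  r5, r5, r1 -> r5=0xb6
body[6] add  r0, r4, r5 -> r0=0x72
body[7] sub  r2, r2, r1 -> r2=0xcc
epilogue: pop r4=0xa8, sp=0xbf
epilogue: pop r0=0x53, sp=0xc0
r0: callee-saved, written=True
r2: caller-saved, written=True
r4: callee-saved, written=True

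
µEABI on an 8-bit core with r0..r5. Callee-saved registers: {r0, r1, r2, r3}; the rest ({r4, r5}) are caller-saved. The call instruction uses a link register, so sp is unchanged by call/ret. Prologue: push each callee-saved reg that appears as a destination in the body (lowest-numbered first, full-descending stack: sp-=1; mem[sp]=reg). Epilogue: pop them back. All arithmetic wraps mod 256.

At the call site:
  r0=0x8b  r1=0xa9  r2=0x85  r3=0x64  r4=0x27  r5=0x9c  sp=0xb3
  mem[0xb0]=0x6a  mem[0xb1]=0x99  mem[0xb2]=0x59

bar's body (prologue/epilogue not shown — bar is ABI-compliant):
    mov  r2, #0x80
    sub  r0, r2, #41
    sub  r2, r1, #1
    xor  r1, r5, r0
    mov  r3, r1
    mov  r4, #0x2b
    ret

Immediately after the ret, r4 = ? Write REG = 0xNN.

prologue: push r0 -> mem[0xb2]=0x8b, sp=0xb2
prologue: push r1 -> mem[0xb1]=0xa9, sp=0xb1
prologue: push r2 -> mem[0xb0]=0x85, sp=0xb0
prologue: push r3 -> mem[0xaf]=0x64, sp=0xaf
body[0] mov  r2, #0x80 -> r2=0x80
body[1] sub  r0, r2, #41 -> r0=0x57
body[2] sub  r2, r1, #1 -> r2=0xa8
body[3] xor  r1, r5, r0 -> r1=0xcb
body[4] mov  r3, r1 -> r3=0xcb
body[5] mov  r4, #0x2b -> r4=0x2b
epilogue: pop r3=0x64, sp=0xb0
epilogue: pop r2=0x85, sp=0xb1
epilogue: pop r1=0xa9, sp=0xb2
epilogue: pop r0=0x8b, sp=0xb3
r4 is caller-saved -> body value

REG = 0x2b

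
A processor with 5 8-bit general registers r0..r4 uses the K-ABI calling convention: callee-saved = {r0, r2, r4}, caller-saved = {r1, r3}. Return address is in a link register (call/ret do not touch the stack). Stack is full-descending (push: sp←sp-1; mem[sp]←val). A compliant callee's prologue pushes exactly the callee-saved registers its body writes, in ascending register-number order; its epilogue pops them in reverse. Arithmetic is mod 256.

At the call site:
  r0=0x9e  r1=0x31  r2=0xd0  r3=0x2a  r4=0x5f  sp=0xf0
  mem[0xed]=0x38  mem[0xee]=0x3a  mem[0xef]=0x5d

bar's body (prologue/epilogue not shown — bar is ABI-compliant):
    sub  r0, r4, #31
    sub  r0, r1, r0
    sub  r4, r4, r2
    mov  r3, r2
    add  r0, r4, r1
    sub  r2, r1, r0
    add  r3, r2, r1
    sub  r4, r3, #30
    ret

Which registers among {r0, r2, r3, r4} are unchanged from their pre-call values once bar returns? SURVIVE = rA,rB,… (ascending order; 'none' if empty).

SURVIVE = r0,r2,r4

prologue: push r0 → mem[0xef]=0x9e, sp=0xef
prologue: push r2 → mem[0xee]=0xd0, sp=0xee
prologue: push r4 → mem[0xed]=0x5f, sp=0xed
body[0] sub  r0, r4, #31 → r0=0x40
body[1] sub  r0, r1, r0 → r0=0xf1
body[2] sub  r4, r4, r2 → r4=0x8f
body[3] mov  r3, r2 → r3=0xd0
body[4] add  r0, r4, r1 → r0=0xc0
body[5] sub  r2, r1, r0 → r2=0x71
body[6] add  r3, r2, r1 → r3=0xa2
body[7] sub  r4, r3, #30 → r4=0x84
epilogue: pop r4=0x5f, sp=0xee
epilogue: pop r2=0xd0, sp=0xef
epilogue: pop r0=0x9e, sp=0xf0
r0: callee-saved, written=True
r2: callee-saved, written=True
r3: caller-saved, written=True
r4: callee-saved, written=True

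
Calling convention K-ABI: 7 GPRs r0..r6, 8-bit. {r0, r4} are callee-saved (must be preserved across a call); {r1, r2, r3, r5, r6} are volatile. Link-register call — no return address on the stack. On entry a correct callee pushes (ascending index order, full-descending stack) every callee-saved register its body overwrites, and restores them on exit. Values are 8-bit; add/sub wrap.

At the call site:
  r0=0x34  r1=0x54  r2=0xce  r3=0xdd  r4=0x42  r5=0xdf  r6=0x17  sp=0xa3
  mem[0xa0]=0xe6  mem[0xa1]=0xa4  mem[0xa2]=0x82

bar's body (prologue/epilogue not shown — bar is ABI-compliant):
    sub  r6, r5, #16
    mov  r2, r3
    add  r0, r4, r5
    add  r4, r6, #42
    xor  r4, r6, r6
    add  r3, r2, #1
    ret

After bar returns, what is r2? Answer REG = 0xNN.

REG = 0xdd

prologue: push r0 -> mem[0xa2]=0x34, sp=0xa2
prologue: push r4 -> mem[0xa1]=0x42, sp=0xa1
body[0] sub  r6, r5, #16 -> r6=0xcf
body[1] mov  r2, r3 -> r2=0xdd
body[2] add  r0, r4, r5 -> r0=0x21
body[3] add  r4, r6, #42 -> r4=0xf9
body[4] xor  r4, r6, r6 -> r4=0x00
body[5] add  r3, r2, #1 -> r3=0xde
epilogue: pop r4=0x42, sp=0xa2
epilogue: pop r0=0x34, sp=0xa3
r2 is caller-saved -> body value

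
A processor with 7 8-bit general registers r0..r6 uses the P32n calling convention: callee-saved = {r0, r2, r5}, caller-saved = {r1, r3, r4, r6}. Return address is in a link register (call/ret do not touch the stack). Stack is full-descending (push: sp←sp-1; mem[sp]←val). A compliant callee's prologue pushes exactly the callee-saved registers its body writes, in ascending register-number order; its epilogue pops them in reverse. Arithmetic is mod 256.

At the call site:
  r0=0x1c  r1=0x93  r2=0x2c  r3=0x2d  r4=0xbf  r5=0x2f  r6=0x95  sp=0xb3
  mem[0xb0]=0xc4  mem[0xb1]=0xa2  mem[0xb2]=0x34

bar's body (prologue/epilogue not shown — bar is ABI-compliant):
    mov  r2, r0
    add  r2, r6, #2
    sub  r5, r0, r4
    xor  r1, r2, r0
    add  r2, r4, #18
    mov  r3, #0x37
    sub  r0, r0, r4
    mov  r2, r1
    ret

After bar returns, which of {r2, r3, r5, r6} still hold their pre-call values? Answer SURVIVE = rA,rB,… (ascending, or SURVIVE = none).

prologue: push r0 -> mem[0xb2]=0x1c, sp=0xb2
prologue: push r2 -> mem[0xb1]=0x2c, sp=0xb1
prologue: push r5 -> mem[0xb0]=0x2f, sp=0xb0
body[0] mov  r2, r0 -> r2=0x1c
body[1] add  r2, r6, #2 -> r2=0x97
body[2] sub  r5, r0, r4 -> r5=0x5d
body[3] xor  r1, r2, r0 -> r1=0x8b
body[4] add  r2, r4, #18 -> r2=0xd1
body[5] mov  r3, #0x37 -> r3=0x37
body[6] sub  r0, r0, r4 -> r0=0x5d
body[7] mov  r2, r1 -> r2=0x8b
epilogue: pop r5=0x2f, sp=0xb1
epilogue: pop r2=0x2c, sp=0xb2
epilogue: pop r0=0x1c, sp=0xb3
r2: callee-saved, written=True
r3: caller-saved, written=True
r5: callee-saved, written=True
r6: caller-saved, written=False

SURVIVE = r2,r5,r6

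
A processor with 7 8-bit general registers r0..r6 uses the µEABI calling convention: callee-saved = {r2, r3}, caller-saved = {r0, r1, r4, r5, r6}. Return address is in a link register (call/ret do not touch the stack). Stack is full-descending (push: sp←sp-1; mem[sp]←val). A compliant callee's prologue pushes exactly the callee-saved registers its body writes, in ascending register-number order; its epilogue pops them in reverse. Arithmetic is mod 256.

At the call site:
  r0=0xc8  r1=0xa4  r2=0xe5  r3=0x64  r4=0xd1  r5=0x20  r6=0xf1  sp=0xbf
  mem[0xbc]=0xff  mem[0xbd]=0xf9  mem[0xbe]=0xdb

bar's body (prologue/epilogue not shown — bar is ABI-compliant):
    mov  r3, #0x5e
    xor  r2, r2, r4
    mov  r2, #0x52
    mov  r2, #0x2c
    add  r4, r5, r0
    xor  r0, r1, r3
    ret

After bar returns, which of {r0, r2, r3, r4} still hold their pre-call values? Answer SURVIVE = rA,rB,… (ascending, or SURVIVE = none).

SURVIVE = r2,r3

prologue: push r2 → mem[0xbe]=0xe5, sp=0xbe
prologue: push r3 → mem[0xbd]=0x64, sp=0xbd
body[0] mov  r3, #0x5e → r3=0x5e
body[1] xor  r2, r2, r4 → r2=0x34
body[2] mov  r2, #0x52 → r2=0x52
body[3] mov  r2, #0x2c → r2=0x2c
body[4] add  r4, r5, r0 → r4=0xe8
body[5] xor  r0, r1, r3 → r0=0xfa
epilogue: pop r3=0x64, sp=0xbe
epilogue: pop r2=0xe5, sp=0xbf
r0: caller-saved, written=True
r2: callee-saved, written=True
r3: callee-saved, written=True
r4: caller-saved, written=True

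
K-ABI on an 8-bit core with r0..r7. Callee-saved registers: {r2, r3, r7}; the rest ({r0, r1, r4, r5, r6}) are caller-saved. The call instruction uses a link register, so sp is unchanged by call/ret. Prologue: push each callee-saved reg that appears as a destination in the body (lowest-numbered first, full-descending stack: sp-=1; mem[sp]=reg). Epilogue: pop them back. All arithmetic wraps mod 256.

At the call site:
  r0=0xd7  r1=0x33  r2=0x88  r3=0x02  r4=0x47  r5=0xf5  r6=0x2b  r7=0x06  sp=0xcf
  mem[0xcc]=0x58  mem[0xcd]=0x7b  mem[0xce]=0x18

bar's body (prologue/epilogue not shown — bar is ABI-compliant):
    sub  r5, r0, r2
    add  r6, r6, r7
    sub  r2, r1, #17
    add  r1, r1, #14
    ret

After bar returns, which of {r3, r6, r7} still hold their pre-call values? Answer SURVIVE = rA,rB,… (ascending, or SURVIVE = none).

SURVIVE = r3,r7

prologue: push r2 → mem[0xce]=0x88, sp=0xce
body[0] sub  r5, r0, r2 → r5=0x4f
body[1] add  r6, r6, r7 → r6=0x31
body[2] sub  r2, r1, #17 → r2=0x22
body[3] add  r1, r1, #14 → r1=0x41
epilogue: pop r2=0x88, sp=0xcf
r3: callee-saved, written=False
r6: caller-saved, written=True
r7: callee-saved, written=False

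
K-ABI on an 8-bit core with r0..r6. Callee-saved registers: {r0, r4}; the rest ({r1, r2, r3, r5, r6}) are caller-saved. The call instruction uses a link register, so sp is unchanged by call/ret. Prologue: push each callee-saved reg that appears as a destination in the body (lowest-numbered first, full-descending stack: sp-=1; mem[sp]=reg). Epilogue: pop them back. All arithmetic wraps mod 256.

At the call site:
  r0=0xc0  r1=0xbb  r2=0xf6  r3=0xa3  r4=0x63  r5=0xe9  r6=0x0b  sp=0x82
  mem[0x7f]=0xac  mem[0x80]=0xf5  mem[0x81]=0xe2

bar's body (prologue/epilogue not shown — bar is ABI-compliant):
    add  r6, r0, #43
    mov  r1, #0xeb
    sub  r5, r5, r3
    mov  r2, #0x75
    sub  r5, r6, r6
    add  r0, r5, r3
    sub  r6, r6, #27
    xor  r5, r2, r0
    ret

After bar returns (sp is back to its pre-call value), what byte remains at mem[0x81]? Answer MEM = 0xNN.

MEM = 0xc0

prologue: push r0 → mem[0x81]=0xc0, sp=0x81
body[0] add  r6, r0, #43 → r6=0xeb
body[1] mov  r1, #0xeb → r1=0xeb
body[2] sub  r5, r5, r3 → r5=0x46
body[3] mov  r2, #0x75 → r2=0x75
body[4] sub  r5, r6, r6 → r5=0x00
body[5] add  r0, r5, r3 → r0=0xa3
body[6] sub  r6, r6, #27 → r6=0xd0
body[7] xor  r5, r2, r0 → r5=0xd6
epilogue: pop r0=0xc0, sp=0x82
prologue pushed ['r0'] at ['0x81']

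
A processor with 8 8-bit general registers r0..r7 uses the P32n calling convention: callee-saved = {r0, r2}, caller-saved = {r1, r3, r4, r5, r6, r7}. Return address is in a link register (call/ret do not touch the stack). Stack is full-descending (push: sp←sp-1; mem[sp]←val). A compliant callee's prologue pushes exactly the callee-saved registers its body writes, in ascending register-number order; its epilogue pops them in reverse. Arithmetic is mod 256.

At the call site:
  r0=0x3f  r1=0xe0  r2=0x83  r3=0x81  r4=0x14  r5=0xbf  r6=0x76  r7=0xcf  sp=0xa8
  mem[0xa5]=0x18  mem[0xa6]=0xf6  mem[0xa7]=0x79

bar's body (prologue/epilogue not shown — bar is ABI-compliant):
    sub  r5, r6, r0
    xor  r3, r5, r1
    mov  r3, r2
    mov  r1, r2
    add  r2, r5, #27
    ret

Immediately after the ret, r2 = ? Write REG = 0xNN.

REG = 0x83

prologue: push r2 → mem[0xa7]=0x83, sp=0xa7
body[0] sub  r5, r6, r0 → r5=0x37
body[1] xor  r3, r5, r1 → r3=0xd7
body[2] mov  r3, r2 → r3=0x83
body[3] mov  r1, r2 → r1=0x83
body[4] add  r2, r5, #27 → r2=0x52
epilogue: pop r2=0x83, sp=0xa8
r2 is callee-saved → restored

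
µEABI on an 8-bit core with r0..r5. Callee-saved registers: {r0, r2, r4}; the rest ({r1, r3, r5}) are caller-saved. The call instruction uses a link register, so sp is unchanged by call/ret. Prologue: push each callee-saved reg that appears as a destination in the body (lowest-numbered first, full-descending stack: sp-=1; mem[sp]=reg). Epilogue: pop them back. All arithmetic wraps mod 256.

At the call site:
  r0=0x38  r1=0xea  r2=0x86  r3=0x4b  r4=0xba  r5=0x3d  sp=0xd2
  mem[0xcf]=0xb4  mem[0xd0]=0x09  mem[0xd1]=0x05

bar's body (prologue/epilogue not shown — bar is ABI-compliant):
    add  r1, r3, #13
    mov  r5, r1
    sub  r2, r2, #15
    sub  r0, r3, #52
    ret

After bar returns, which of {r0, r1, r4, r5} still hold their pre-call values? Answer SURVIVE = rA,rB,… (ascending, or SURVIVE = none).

prologue: push r0 -> mem[0xd1]=0x38, sp=0xd1
prologue: push r2 -> mem[0xd0]=0x86, sp=0xd0
body[0] add  r1, r3, #13 -> r1=0x58
body[1] mov  r5, r1 -> r5=0x58
body[2] sub  r2, r2, #15 -> r2=0x77
body[3] sub  r0, r3, #52 -> r0=0x17
epilogue: pop r2=0x86, sp=0xd1
epilogue: pop r0=0x38, sp=0xd2
r0: callee-saved, written=True
r1: caller-saved, written=True
r4: callee-saved, written=False
r5: caller-saved, written=True

SURVIVE = r0,r4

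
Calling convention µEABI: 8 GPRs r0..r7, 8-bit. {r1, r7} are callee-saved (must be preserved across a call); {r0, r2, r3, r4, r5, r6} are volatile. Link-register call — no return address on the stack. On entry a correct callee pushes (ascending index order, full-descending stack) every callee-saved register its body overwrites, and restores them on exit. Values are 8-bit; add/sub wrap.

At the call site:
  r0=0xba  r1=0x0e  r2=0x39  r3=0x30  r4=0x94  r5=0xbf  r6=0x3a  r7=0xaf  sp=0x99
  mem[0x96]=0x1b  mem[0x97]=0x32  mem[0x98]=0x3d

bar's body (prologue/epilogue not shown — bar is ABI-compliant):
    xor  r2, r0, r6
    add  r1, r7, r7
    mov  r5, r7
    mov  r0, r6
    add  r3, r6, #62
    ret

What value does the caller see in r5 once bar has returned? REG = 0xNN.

REG = 0xaf

prologue: push r1 → mem[0x98]=0x0e, sp=0x98
body[0] xor  r2, r0, r6 → r2=0x80
body[1] add  r1, r7, r7 → r1=0x5e
body[2] mov  r5, r7 → r5=0xaf
body[3] mov  r0, r6 → r0=0x3a
body[4] add  r3, r6, #62 → r3=0x78
epilogue: pop r1=0x0e, sp=0x99
r5 is caller-saved → body value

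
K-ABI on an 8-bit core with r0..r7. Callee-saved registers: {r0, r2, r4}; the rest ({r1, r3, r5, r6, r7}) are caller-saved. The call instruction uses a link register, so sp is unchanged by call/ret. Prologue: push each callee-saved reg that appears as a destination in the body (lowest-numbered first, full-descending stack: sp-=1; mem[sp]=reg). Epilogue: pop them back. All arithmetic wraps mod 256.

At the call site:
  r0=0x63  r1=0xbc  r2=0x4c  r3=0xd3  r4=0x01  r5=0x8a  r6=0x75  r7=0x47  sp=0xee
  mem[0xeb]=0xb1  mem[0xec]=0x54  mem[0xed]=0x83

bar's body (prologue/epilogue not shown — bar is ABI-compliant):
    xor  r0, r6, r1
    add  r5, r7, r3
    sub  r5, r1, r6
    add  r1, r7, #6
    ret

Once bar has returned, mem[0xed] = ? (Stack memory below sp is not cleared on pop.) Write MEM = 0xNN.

MEM = 0x63

prologue: push r0 -> mem[0xed]=0x63, sp=0xed
body[0] xor  r0, r6, r1 -> r0=0xc9
body[1] add  r5, r7, r3 -> r5=0x1a
body[2] sub  r5, r1, r6 -> r5=0x47
body[3] add  r1, r7, #6 -> r1=0x4d
epilogue: pop r0=0x63, sp=0xee
prologue pushed ['r0'] at ['0xed']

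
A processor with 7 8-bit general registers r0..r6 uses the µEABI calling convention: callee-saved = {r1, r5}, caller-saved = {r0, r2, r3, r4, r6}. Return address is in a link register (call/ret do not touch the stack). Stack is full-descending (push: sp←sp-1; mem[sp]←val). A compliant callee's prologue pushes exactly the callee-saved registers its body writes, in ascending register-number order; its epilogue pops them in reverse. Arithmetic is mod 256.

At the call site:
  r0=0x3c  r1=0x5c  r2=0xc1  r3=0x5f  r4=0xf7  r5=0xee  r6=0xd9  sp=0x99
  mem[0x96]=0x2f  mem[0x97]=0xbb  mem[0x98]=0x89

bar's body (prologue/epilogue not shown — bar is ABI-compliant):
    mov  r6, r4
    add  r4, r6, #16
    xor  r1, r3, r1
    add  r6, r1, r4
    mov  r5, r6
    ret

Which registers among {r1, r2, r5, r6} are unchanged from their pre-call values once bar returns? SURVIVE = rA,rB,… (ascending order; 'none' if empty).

prologue: push r1 -> mem[0x98]=0x5c, sp=0x98
prologue: push r5 -> mem[0x97]=0xee, sp=0x97
body[0] mov  r6, r4 -> r6=0xf7
body[1] add  r4, r6, #16 -> r4=0x07
body[2] xor  r1, r3, r1 -> r1=0x03
body[3] add  r6, r1, r4 -> r6=0x0a
body[4] mov  r5, r6 -> r5=0x0a
epilogue: pop r5=0xee, sp=0x98
epilogue: pop r1=0x5c, sp=0x99
r1: callee-saved, written=True
r2: caller-saved, written=False
r5: callee-saved, written=True
r6: caller-saved, written=True

SURVIVE = r1,r2,r5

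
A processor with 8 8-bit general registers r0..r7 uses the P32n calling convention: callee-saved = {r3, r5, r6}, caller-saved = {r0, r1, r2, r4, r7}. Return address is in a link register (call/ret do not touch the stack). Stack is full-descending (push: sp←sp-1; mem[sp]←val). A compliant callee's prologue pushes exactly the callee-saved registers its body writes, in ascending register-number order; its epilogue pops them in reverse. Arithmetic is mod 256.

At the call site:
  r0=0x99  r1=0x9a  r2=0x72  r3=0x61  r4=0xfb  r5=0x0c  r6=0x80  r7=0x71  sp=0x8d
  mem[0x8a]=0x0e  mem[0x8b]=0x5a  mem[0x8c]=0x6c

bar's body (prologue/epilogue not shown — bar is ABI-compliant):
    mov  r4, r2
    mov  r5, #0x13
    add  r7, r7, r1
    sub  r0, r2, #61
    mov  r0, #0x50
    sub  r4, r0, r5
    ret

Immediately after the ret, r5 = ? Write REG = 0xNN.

prologue: push r5 → mem[0x8c]=0x0c, sp=0x8c
body[0] mov  r4, r2 → r4=0x72
body[1] mov  r5, #0x13 → r5=0x13
body[2] add  r7, r7, r1 → r7=0x0b
body[3] sub  r0, r2, #61 → r0=0x35
body[4] mov  r0, #0x50 → r0=0x50
body[5] sub  r4, r0, r5 → r4=0x3d
epilogue: pop r5=0x0c, sp=0x8d
r5 is callee-saved → restored

REG = 0x0c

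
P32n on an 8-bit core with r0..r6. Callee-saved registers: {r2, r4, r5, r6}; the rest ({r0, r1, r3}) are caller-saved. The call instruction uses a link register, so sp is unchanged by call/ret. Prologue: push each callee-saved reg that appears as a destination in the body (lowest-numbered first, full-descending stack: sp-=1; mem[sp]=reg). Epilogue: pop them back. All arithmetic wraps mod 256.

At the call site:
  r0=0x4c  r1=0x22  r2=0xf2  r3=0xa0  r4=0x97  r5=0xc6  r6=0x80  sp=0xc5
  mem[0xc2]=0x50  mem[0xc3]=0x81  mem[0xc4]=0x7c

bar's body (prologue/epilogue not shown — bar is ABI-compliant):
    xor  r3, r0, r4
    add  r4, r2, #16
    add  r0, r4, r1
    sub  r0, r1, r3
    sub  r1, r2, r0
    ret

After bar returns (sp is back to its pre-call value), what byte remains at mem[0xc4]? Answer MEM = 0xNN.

prologue: push r4 -> mem[0xc4]=0x97, sp=0xc4
body[0] xor  r3, r0, r4 -> r3=0xdb
body[1] add  r4, r2, #16 -> r4=0x02
body[2] add  r0, r4, r1 -> r0=0x24
body[3] sub  r0, r1, r3 -> r0=0x47
body[4] sub  r1, r2, r0 -> r1=0xab
epilogue: pop r4=0x97, sp=0xc5
prologue pushed ['r4'] at ['0xc4']

MEM = 0x97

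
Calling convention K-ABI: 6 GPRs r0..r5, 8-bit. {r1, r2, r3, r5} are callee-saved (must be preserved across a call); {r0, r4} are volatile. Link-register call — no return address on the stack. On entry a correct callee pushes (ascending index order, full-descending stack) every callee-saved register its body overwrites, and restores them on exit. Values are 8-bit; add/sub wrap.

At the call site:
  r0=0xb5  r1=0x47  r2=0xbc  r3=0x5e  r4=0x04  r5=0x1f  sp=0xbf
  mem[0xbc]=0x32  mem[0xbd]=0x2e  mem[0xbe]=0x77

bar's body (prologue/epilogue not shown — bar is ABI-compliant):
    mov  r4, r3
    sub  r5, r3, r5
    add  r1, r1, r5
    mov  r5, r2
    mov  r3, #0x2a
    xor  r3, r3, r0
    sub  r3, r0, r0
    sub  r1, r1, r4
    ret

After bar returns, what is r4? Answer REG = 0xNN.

prologue: push r1 -> mem[0xbe]=0x47, sp=0xbe
prologue: push r3 -> mem[0xbd]=0x5e, sp=0xbd
prologue: push r5 -> mem[0xbc]=0x1f, sp=0xbc
body[0] mov  r4, r3 -> r4=0x5e
body[1] sub  r5, r3, r5 -> r5=0x3f
body[2] add  r1, r1, r5 -> r1=0x86
body[3] mov  r5, r2 -> r5=0xbc
body[4] mov  r3, #0x2a -> r3=0x2a
body[5] xor  r3, r3, r0 -> r3=0x9f
body[6] sub  r3, r0, r0 -> r3=0x00
body[7] sub  r1, r1, r4 -> r1=0x28
epilogue: pop r5=0x1f, sp=0xbd
epilogue: pop r3=0x5e, sp=0xbe
epilogue: pop r1=0x47, sp=0xbf
r4 is caller-saved -> body value

REG = 0x5e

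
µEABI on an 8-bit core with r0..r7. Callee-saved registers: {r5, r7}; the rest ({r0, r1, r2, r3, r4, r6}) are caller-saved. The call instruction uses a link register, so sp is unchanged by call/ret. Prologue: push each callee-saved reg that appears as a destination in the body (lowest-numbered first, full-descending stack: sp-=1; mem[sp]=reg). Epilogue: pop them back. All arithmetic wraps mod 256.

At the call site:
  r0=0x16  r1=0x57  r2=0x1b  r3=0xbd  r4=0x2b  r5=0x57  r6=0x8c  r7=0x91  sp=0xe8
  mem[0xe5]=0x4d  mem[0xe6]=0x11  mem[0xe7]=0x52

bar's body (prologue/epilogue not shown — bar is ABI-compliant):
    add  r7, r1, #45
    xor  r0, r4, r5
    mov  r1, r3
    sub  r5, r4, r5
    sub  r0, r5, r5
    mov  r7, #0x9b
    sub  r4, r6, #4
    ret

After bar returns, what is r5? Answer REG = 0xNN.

prologue: push r5 -> mem[0xe7]=0x57, sp=0xe7
prologue: push r7 -> mem[0xe6]=0x91, sp=0xe6
body[0] add  r7, r1, #45 -> r7=0x84
body[1] xor  r0, r4, r5 -> r0=0x7c
body[2] mov  r1, r3 -> r1=0xbd
body[3] sub  r5, r4, r5 -> r5=0xd4
body[4] sub  r0, r5, r5 -> r0=0x00
body[5] mov  r7, #0x9b -> r7=0x9b
body[6] sub  r4, r6, #4 -> r4=0x88
epilogue: pop r7=0x91, sp=0xe7
epilogue: pop r5=0x57, sp=0xe8
r5 is callee-saved -> restored

REG = 0x57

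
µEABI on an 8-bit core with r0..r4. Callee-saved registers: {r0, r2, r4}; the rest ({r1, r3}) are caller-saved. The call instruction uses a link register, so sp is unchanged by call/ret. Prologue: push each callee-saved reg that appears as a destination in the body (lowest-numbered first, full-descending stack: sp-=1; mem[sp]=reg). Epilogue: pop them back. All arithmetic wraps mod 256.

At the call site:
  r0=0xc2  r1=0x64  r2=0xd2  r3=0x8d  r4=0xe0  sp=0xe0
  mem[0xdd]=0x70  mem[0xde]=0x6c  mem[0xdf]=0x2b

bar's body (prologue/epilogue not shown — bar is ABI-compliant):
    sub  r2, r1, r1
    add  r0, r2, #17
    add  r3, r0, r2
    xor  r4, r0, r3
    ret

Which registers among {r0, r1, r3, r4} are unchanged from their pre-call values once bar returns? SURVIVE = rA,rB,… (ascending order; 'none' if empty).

prologue: push r0 -> mem[0xdf]=0xc2, sp=0xdf
prologue: push r2 -> mem[0xde]=0xd2, sp=0xde
prologue: push r4 -> mem[0xdd]=0xe0, sp=0xdd
body[0] sub  r2, r1, r1 -> r2=0x00
body[1] add  r0, r2, #17 -> r0=0x11
body[2] add  r3, r0, r2 -> r3=0x11
body[3] xor  r4, r0, r3 -> r4=0x00
epilogue: pop r4=0xe0, sp=0xde
epilogue: pop r2=0xd2, sp=0xdf
epilogue: pop r0=0xc2, sp=0xe0
r0: callee-saved, written=True
r1: caller-saved, written=False
r3: caller-saved, written=True
r4: callee-saved, written=True

SURVIVE = r0,r1,r4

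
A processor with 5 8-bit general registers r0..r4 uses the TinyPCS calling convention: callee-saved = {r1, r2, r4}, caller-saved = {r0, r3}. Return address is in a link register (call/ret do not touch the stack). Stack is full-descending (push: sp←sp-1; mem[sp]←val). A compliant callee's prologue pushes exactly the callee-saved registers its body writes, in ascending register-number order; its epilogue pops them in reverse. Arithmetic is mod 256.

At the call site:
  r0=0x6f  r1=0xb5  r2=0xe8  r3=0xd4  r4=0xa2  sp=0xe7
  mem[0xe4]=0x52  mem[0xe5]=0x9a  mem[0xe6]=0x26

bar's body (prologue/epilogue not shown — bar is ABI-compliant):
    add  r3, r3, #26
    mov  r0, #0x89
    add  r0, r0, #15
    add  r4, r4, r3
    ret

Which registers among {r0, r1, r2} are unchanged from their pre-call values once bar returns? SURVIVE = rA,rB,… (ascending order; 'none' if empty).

SURVIVE = r1,r2

prologue: push r4 → mem[0xe6]=0xa2, sp=0xe6
body[0] add  r3, r3, #26 → r3=0xee
body[1] mov  r0, #0x89 → r0=0x89
body[2] add  r0, r0, #15 → r0=0x98
body[3] add  r4, r4, r3 → r4=0x90
epilogue: pop r4=0xa2, sp=0xe7
r0: caller-saved, written=True
r1: callee-saved, written=False
r2: callee-saved, written=False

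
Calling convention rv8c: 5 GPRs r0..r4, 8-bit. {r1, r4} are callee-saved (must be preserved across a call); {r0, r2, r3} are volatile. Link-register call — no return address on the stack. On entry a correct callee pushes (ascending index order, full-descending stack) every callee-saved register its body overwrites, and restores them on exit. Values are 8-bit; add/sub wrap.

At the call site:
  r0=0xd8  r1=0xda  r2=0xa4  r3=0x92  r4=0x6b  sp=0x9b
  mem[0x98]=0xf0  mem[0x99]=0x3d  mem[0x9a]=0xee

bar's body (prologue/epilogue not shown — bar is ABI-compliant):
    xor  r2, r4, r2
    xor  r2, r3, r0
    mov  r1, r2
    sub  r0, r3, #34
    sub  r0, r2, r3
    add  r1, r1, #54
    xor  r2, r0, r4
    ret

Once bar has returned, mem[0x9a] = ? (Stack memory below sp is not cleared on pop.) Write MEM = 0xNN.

prologue: push r1 → mem[0x9a]=0xda, sp=0x9a
body[0] xor  r2, r4, r2 → r2=0xcf
body[1] xor  r2, r3, r0 → r2=0x4a
body[2] mov  r1, r2 → r1=0x4a
body[3] sub  r0, r3, #34 → r0=0x70
body[4] sub  r0, r2, r3 → r0=0xb8
body[5] add  r1, r1, #54 → r1=0x80
body[6] xor  r2, r0, r4 → r2=0xd3
epilogue: pop r1=0xda, sp=0x9b
prologue pushed ['r1'] at ['0x9a']

MEM = 0xda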